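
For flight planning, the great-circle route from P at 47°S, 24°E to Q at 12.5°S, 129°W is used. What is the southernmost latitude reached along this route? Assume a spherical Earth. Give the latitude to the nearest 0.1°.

The great circle lies in the plane with unit normal n̂ = (p₁ × p₂)/|p₁ × p₂|.
Here n̂_z ≈ -0.336; the vertex latitude is φ_max = arccos|n̂_z| ≈ 70.4°.
Check via Clairaut: cos φ_max = |cos φ₁| · sin C = cos(47.0°)·sin(150.5°) ≈ 0.336, again giving ≈ 70.4°.

≈ 70.4°S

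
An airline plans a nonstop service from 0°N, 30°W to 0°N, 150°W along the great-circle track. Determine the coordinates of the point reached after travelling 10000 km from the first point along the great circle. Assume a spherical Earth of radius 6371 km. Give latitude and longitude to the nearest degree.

Convert each endpoint to a unit vector on the sphere (x = cos φ cos λ, y = cos φ sin λ, z = sin φ).
The central angle between the endpoints is δ = arccos(p₁·p₂) ≈ 2.094 rad (120.0°). The total great-circle distance is δ·R ≈ 2.094 × 6371 ≈ 13343 km, so the target fraction is f = 10000/13343 ≈ 0.749.
Interpolate at f ≈ 0.749 with slerp weights a = sin((1−f)δ)/sin δ ≈ 0.579, b = sin(fδ)/sin δ ≈ 1.155.
p = a·p₁ + b·p₂ ≈ (-0.499, -0.867, 0.000); φ = arcsin(p_z) ≈ 0.00°, λ = atan2(p_y, p_x) ≈ -119.93°.

≈ 0°N, 120°W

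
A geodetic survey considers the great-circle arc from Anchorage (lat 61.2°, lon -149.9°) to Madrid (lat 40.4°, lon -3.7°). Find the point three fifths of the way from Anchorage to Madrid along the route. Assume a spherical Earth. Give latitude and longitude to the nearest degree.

≈ lat 68°, lon -25°

Write both endpoints as unit vectors p₁, p₂ with components (cos φ cos λ, cos φ sin λ, sin φ).
The central angle between the endpoints is δ = arccos(p₁·p₂) ≈ 1.305 rad (74.7°).
Interpolate at f = 3/5 with slerp weights a = sin((1−f)δ)/sin δ ≈ 0.517, b = sin(fδ)/sin δ ≈ 0.731.
p = a·p₁ + b·p₂ ≈ (0.340, -0.161, 0.927); φ = arcsin(p_z) ≈ 67.90°, λ = atan2(p_y, p_x) ≈ -25.29°.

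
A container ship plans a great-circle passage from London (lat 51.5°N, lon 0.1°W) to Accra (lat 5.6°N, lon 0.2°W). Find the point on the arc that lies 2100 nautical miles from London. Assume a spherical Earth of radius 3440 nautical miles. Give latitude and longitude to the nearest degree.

Write both endpoints as unit vectors p₁, p₂ with components (cos φ cos λ, cos φ sin λ, sin φ).
The central angle between the endpoints is δ = arccos(p₁·p₂) ≈ 0.801 rad (45.9°). The total great-circle distance is δ·R ≈ 0.801 × 3440 ≈ 2756 nmi, so the target fraction is f = 2100/2756 ≈ 0.762.
Interpolate at f ≈ 0.762 with slerp weights a = sin((1−f)δ)/sin δ ≈ 0.264, b = sin(fδ)/sin δ ≈ 0.798.
p = a·p₁ + b·p₂ ≈ (0.959, -0.003, 0.284); φ = arcsin(p_z) ≈ 16.52°, λ = atan2(p_y, p_x) ≈ -0.18°.

≈ lat 17°N, lon 0°E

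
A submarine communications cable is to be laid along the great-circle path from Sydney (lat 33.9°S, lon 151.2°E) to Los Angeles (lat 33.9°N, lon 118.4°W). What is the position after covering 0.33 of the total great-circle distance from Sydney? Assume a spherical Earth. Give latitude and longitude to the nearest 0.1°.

≈ lat 12.6°S, lon 177.2°W

Write both endpoints as unit vectors p₁, p₂ with components (cos φ cos λ, cos φ sin λ, sin φ).
The central angle between the endpoints is δ = arccos(p₁·p₂) ≈ 1.892 rad (108.4°).
Interpolate at f = 0.33 with slerp weights a = sin((1−f)δ)/sin δ ≈ 1.006, b = sin(fδ)/sin δ ≈ 0.616.
p = a·p₁ + b·p₂ ≈ (-0.975, -0.048, -0.217); φ = arcsin(p_z) ≈ -12.56°, λ = atan2(p_y, p_x) ≈ -177.20°.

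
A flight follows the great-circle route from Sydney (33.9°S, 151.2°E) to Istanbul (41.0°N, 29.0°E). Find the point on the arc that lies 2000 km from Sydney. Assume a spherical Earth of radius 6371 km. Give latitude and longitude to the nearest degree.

≈ 25°S, 134°E

Convert each endpoint to a unit vector on the sphere (x = cos φ cos λ, y = cos φ sin λ, z = sin φ).
The central angle between the endpoints is δ = arccos(p₁·p₂) ≈ 2.346 rad (134.4°). The total great-circle distance is δ·R ≈ 2.346 × 6371 ≈ 14945 km, so the target fraction is f = 2000/14945 ≈ 0.134.
Interpolate at f ≈ 0.134 with slerp weights a = sin((1−f)δ)/sin δ ≈ 1.254, b = sin(fδ)/sin δ ≈ 0.432.
p = a·p₁ + b·p₂ ≈ (-0.626, 0.659, -0.416); φ = arcsin(p_z) ≈ -24.56°, λ = atan2(p_y, p_x) ≈ 133.53°.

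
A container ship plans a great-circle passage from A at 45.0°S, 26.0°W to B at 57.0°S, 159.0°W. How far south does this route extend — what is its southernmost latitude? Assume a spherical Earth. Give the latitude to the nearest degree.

≈ 73°S

The great circle lies in the plane with unit normal n̂ = (p₁ × p₂)/|p₁ × p₂|.
Here n̂_z ≈ -0.298; the vertex latitude is φ_max = arccos|n̂_z| ≈ 72.6°.
Check via Clairaut: cos φ_max = |cos φ₁| · sin C = cos(45.0°)·sin(155.0°) ≈ 0.298, again giving ≈ 72.6°.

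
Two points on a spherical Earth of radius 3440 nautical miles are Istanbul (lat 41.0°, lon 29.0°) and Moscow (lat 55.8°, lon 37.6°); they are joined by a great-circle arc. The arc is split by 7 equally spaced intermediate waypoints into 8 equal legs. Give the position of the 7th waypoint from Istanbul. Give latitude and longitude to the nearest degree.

≈ lat 54°, lon 36°

Convert each endpoint to a unit vector on the sphere (x = cos φ cos λ, y = cos φ sin λ, z = sin φ).
The central angle between the endpoints is δ = arccos(p₁·p₂) ≈ 0.276 rad (15.8°).
Interpolate at f = 7/8 with slerp weights a = sin((1−f)δ)/sin δ ≈ 0.127, b = sin(fδ)/sin δ ≈ 0.878.
p = a·p₁ + b·p₂ ≈ (0.474, 0.347, 0.809); φ = arcsin(p_z) ≈ 53.99°, λ = atan2(p_y, p_x) ≈ 36.21°.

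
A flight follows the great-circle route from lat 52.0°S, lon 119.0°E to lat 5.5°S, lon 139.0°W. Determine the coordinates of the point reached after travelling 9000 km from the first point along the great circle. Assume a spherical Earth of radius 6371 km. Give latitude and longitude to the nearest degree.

Write both endpoints as unit vectors p₁, p₂ with components (cos φ cos λ, cos φ sin λ, sin φ).
The central angle between the endpoints is δ = arccos(p₁·p₂) ≈ 1.623 rad (93.0°). The total great-circle distance is δ·R ≈ 1.623 × 6371 ≈ 10338 km, so the target fraction is f = 9000/10338 ≈ 0.871.
Interpolate at f ≈ 0.871 with slerp weights a = sin((1−f)δ)/sin δ ≈ 0.209, b = sin(fδ)/sin δ ≈ 0.989.
p = a·p₁ + b·p₂ ≈ (-0.805, -0.533, -0.259); φ = arcsin(p_z) ≈ -15.03°, λ = atan2(p_y, p_x) ≈ -146.48°.

≈ lat 15°S, lon 146°W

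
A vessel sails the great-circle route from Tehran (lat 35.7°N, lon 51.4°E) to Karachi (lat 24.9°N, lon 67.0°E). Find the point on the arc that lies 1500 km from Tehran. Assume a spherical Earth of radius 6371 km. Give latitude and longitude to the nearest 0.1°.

≈ lat 27.4°N, lon 63.9°E

Write both endpoints as unit vectors p₁, p₂ with components (cos φ cos λ, cos φ sin λ, sin φ).
The central angle between the endpoints is δ = arccos(p₁·p₂) ≈ 0.301 rad (17.2°). The total great-circle distance is δ·R ≈ 0.301 × 6371 ≈ 1915 km, so the target fraction is f = 1500/1915 ≈ 0.783.
Interpolate at f ≈ 0.783 with slerp weights a = sin((1−f)δ)/sin δ ≈ 0.220, b = sin(fδ)/sin δ ≈ 0.788.
p = a·p₁ + b·p₂ ≈ (0.391, 0.797, 0.460); φ = arcsin(p_z) ≈ 27.39°, λ = atan2(p_y, p_x) ≈ 63.90°.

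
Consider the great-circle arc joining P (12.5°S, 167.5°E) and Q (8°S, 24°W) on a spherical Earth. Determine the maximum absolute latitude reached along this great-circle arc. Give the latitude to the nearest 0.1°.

The great circle lies in the plane with unit normal n̂ = (p₁ × p₂)/|p₁ × p₂|.
Here n̂_z ≈ +0.484; the vertex latitude is φ_max = arccos|n̂_z| ≈ 61.1°.

≈ 61.1°S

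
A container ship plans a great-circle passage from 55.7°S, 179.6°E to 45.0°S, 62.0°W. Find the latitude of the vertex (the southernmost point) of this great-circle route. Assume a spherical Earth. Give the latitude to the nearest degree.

The great circle lies in the plane with unit normal n̂ = (p₁ × p₂)/|p₁ × p₂|.
Here n̂_z ≈ +0.381; the vertex latitude is φ_max = arccos|n̂_z| ≈ 67.6°.

≈ 68°S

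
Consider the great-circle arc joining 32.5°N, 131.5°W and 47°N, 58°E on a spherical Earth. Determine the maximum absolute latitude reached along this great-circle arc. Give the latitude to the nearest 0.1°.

The great circle lies in the plane with unit normal n̂ = (p₁ × p₂)/|p₁ × p₂|.
Here n̂_z ≈ -0.096; the vertex latitude is φ_max = arccos|n̂_z| ≈ 84.5°.

≈ 84.5°N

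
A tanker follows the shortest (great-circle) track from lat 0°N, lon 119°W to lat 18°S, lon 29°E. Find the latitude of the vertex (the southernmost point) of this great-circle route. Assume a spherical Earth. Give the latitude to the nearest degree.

≈ 32°S

The great circle lies in the plane with unit normal n̂ = (p₁ × p₂)/|p₁ × p₂|.
Here n̂_z ≈ +0.853; the vertex latitude is φ_max = arccos|n̂_z| ≈ 31.5°.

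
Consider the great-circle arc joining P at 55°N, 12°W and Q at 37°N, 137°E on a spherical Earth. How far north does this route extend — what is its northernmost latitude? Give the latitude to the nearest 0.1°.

The great circle lies in the plane with unit normal n̂ = (p₁ × p₂)/|p₁ × p₂|.
Here n̂_z ≈ +0.237; the vertex latitude is φ_max = arccos|n̂_z| ≈ 76.3°.
Check via Clairaut: cos φ_max = |cos φ₁| · sin C = cos(55.0°)·sin(24.4°) ≈ 0.237, again giving ≈ 76.3°.

≈ 76.3°N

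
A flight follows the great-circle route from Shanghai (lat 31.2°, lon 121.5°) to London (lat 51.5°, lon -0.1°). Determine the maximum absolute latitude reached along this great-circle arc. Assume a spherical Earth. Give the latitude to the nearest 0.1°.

The great circle lies in the plane with unit normal n̂ = (p₁ × p₂)/|p₁ × p₂|.
Here n̂_z ≈ -0.457; the vertex latitude is φ_max = arccos|n̂_z| ≈ 62.8°.
Check via Clairaut: cos φ_max = |cos φ₁| · sin C = cos(31.2°)·sin(32.3°) ≈ 0.457, again giving ≈ 62.8°.

≈ 62.8°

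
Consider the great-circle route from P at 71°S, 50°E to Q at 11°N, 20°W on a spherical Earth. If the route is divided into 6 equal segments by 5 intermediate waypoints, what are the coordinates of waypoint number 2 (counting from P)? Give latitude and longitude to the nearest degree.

≈ 48°S, 4°E

Write both endpoints as unit vectors p₁, p₂ with components (cos φ cos λ, cos φ sin λ, sin φ).
The central angle between the endpoints is δ = arccos(p₁·p₂) ≈ 1.642 rad (94.1°).
Interpolate at f = 2/6 with slerp weights a = sin((1−f)δ)/sin δ ≈ 0.891, b = sin(fδ)/sin δ ≈ 0.522.
p = a·p₁ + b·p₂ ≈ (0.668, 0.047, -0.743); φ = arcsin(p_z) ≈ -47.98°, λ = atan2(p_y, p_x) ≈ 4.03°.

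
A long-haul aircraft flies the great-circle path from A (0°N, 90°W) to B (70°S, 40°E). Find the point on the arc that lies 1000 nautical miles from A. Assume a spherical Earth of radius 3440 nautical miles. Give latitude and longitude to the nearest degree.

Convert each endpoint to a unit vector on the sphere (x = cos φ cos λ, y = cos φ sin λ, z = sin φ).
The central angle between the endpoints is δ = arccos(p₁·p₂) ≈ 1.792 rad (102.7°). The total great-circle distance is δ·R ≈ 1.792 × 3440 ≈ 6166 nmi, so the target fraction is f = 1000/6166 ≈ 0.162.
Interpolate at f ≈ 0.162 with slerp weights a = sin((1−f)δ)/sin δ ≈ 1.023, b = sin(fδ)/sin δ ≈ 0.294.
p = a·p₁ + b·p₂ ≈ (0.077, -0.958, -0.276); φ = arcsin(p_z) ≈ -16.03°, λ = atan2(p_y, p_x) ≈ -85.41°.

≈ (16°S, 85°W)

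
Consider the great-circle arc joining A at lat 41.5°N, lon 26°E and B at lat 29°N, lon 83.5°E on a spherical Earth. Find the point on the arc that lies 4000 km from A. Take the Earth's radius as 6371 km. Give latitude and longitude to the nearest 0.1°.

Convert each endpoint to a unit vector on the sphere (x = cos φ cos λ, y = cos φ sin λ, z = sin φ).
The central angle between the endpoints is δ = arccos(p₁·p₂) ≈ 0.832 rad (47.7°). The total great-circle distance is δ·R ≈ 0.832 × 6371 ≈ 5302 km, so the target fraction is f = 4000/5302 ≈ 0.754.
Interpolate at f ≈ 0.754 with slerp weights a = sin((1−f)δ)/sin δ ≈ 0.275, b = sin(fδ)/sin δ ≈ 0.794.
p = a·p₁ + b·p₂ ≈ (0.263, 0.780, 0.567); φ = arcsin(p_z) ≈ 34.54°, λ = atan2(p_y, p_x) ≈ 71.35°.

≈ lat 34.5°N, lon 71.3°E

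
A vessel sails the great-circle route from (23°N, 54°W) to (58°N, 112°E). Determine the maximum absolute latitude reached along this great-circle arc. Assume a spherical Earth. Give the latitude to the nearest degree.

The great circle lies in the plane with unit normal n̂ = (p₁ × p₂)/|p₁ × p₂|.
Here n̂_z ≈ +0.119; the vertex latitude is φ_max = arccos|n̂_z| ≈ 83.2°.

≈ 83°N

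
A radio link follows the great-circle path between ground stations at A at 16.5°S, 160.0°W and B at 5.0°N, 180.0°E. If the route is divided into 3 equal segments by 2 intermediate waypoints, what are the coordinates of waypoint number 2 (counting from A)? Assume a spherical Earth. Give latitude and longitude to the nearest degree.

Write both endpoints as unit vectors p₁, p₂ with components (cos φ cos λ, cos φ sin λ, sin φ).
The central angle between the endpoints is δ = arccos(p₁·p₂) ≈ 0.510 rad (29.2°).
Interpolate at f = 2/3 with slerp weights a = sin((1−f)δ)/sin δ ≈ 0.347, b = sin(fδ)/sin δ ≈ 0.683.
p = a·p₁ + b·p₂ ≈ (-0.993, -0.114, -0.039); φ = arcsin(p_z) ≈ -2.23°, λ = atan2(p_y, p_x) ≈ -173.47°.

≈ 2°S, 173°W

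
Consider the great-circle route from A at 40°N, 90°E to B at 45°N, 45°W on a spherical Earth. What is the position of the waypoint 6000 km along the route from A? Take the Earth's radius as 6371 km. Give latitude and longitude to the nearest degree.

The haversine formula gives a central angle δ ≈ 1.499 rad (85.9°) between the endpoints. The total great-circle distance is δ·R ≈ 1.499 × 6371 ≈ 9552 km, so the target fraction is f = 6000/9552 ≈ 0.628.
Interpolate at f ≈ 0.628 with slerp weights a = sin((1−f)δ)/sin δ ≈ 0.530, b = sin(fδ)/sin δ ≈ 0.811.
p = a·p₁ + b·p₂ ≈ (0.405, 0.001, 0.914); φ = arcsin(p_z) ≈ 66.09°, λ = atan2(p_y, p_x) ≈ 0.14°.

≈ 66°N, 0°E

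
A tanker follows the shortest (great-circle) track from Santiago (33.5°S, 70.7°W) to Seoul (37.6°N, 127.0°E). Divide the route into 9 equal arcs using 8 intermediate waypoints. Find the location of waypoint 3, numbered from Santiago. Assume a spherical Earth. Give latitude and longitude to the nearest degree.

From cos δ = sin φ₁ sin φ₂ + cos φ₁ cos φ₂ cos Δλ, the central angle is δ ≈ 2.881 rad (165.1°).
Interpolate at f = 3/9 with slerp weights a = sin((1−f)δ)/sin δ ≈ 3.642, b = sin(fδ)/sin δ ≈ 3.177.
p = a·p₁ + b·p₂ ≈ (-0.511, -0.857, -0.072); φ = arcsin(p_z) ≈ -4.14°, λ = atan2(p_y, p_x) ≈ -120.80°.

≈ 4°S, 121°W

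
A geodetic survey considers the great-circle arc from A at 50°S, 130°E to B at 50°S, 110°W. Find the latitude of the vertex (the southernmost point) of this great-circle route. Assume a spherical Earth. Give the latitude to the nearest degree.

≈ 67°S

The great circle lies in the plane with unit normal n̂ = (p₁ × p₂)/|p₁ × p₂|.
Here n̂_z ≈ +0.387; the vertex latitude is φ_max = arccos|n̂_z| ≈ 67.2°.
Check via Clairaut: cos φ_max = |cos φ₁| · sin C = cos(50.0°)·sin(143.0°) ≈ 0.387, again giving ≈ 67.2°.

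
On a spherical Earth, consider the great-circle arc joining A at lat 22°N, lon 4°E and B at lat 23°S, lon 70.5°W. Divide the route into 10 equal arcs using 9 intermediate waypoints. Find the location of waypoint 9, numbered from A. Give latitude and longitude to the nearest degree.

Convert each endpoint to a unit vector on the sphere (x = cos φ cos λ, y = cos φ sin λ, z = sin φ).
The central angle between the endpoints is δ = arccos(p₁·p₂) ≈ 1.489 rad (85.3°).
Interpolate at f = 9/10 with slerp weights a = sin((1−f)δ)/sin δ ≈ 0.149, b = sin(fδ)/sin δ ≈ 0.977.
p = a·p₁ + b·p₂ ≈ (0.438, -0.838, -0.326); φ = arcsin(p_z) ≈ -19.02°, λ = atan2(p_y, p_x) ≈ -62.41°.

≈ lat 19°S, lon 62°W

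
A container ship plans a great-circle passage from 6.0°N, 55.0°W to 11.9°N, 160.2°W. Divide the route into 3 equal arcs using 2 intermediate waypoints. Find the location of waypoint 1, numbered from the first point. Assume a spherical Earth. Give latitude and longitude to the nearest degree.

The haversine formula gives a central angle δ ≈ 1.807 rad (103.5°) between the endpoints.
Interpolate at f = 1/3 with slerp weights a = sin((1−f)δ)/sin δ ≈ 0.960, b = sin(fδ)/sin δ ≈ 0.583.
p = a·p₁ + b·p₂ ≈ (0.011, -0.975, 0.220); φ = arcsin(p_z) ≈ 12.74°, λ = atan2(p_y, p_x) ≈ -89.33°.

≈ 13°N, 89°W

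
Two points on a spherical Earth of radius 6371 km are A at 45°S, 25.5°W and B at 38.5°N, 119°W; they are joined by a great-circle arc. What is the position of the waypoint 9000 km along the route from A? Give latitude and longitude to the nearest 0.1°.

≈ 12.2°N, 89.2°W

From cos δ = sin φ₁ sin φ₂ + cos φ₁ cos φ₂ cos Δλ, the central angle is δ ≈ 2.065 rad (118.3°). The total great-circle distance is δ·R ≈ 2.065 × 6371 ≈ 13153 km, so the target fraction is f = 9000/13153 ≈ 0.684.
Interpolate at f ≈ 0.684 with slerp weights a = sin((1−f)δ)/sin δ ≈ 0.689, b = sin(fδ)/sin δ ≈ 1.121.
p = a·p₁ + b·p₂ ≈ (0.014, -0.977, 0.211); φ = arcsin(p_z) ≈ 12.18°, λ = atan2(p_y, p_x) ≈ -89.16°.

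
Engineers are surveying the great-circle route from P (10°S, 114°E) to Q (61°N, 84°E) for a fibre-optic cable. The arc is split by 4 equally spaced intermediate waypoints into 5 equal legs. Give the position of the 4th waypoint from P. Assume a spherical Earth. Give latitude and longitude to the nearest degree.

Convert each endpoint to a unit vector on the sphere (x = cos φ cos λ, y = cos φ sin λ, z = sin φ).
The central angle between the endpoints is δ = arccos(p₁·p₂) ≈ 1.306 rad (74.8°).
Interpolate at f = 4/5 with slerp weights a = sin((1−f)δ)/sin δ ≈ 0.268, b = sin(fδ)/sin δ ≈ 0.896.
p = a·p₁ + b·p₂ ≈ (-0.062, 0.673, 0.737); φ = arcsin(p_z) ≈ 47.50°, λ = atan2(p_y, p_x) ≈ 95.25°.

≈ (47°N, 95°E)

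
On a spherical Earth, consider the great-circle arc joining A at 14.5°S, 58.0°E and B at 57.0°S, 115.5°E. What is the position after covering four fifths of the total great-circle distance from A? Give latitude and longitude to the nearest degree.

Write both endpoints as unit vectors p₁, p₂ with components (cos φ cos λ, cos φ sin λ, sin φ).
The central angle between the endpoints is δ = arccos(p₁·p₂) ≈ 1.055 rad (60.4°).
Interpolate at f = 4/5 with slerp weights a = sin((1−f)δ)/sin δ ≈ 0.241, b = sin(fδ)/sin δ ≈ 0.859.
p = a·p₁ + b·p₂ ≈ (-0.078, 0.620, -0.781); φ = arcsin(p_z) ≈ -51.33°, λ = atan2(p_y, p_x) ≈ 97.16°.

≈ 51°S, 97°E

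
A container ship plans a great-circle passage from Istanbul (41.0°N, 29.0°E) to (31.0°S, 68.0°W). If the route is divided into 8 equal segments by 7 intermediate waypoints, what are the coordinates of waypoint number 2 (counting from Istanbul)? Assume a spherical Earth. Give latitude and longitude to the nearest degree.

Convert each endpoint to a unit vector on the sphere (x = cos φ cos λ, y = cos φ sin λ, z = sin φ).
The central angle between the endpoints is δ = arccos(p₁·p₂) ≈ 2.001 rad (114.6°).
Interpolate at f = 2/8 with slerp weights a = sin((1−f)δ)/sin δ ≈ 1.097, b = sin(fδ)/sin δ ≈ 0.528.
p = a·p₁ + b·p₂ ≈ (0.894, -0.018, 0.448); φ = arcsin(p_z) ≈ 26.63°, λ = atan2(p_y, p_x) ≈ -1.14°.

≈ (27°N, 1°W)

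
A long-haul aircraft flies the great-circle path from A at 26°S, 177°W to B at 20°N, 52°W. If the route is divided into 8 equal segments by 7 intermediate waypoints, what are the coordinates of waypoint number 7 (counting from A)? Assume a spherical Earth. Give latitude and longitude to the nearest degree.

The haversine formula gives a central angle δ ≈ 2.258 rad (129.4°) between the endpoints.
Interpolate at f = 7/8 with slerp weights a = sin((1−f)δ)/sin δ ≈ 0.360, b = sin(fδ)/sin δ ≈ 1.189.
p = a·p₁ + b·p₂ ≈ (0.364, -0.897, 0.249); φ = arcsin(p_z) ≈ 14.40°, λ = atan2(p_y, p_x) ≈ -67.89°.

≈ 14°N, 68°W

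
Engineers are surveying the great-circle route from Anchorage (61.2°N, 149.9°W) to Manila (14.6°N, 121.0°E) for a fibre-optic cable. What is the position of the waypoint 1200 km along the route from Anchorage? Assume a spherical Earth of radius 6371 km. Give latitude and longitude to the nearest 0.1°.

≈ 60.6°N, 172.1°W

Write both endpoints as unit vectors p₁, p₂ with components (cos φ cos λ, cos φ sin λ, sin φ).
The central angle between the endpoints is δ = arccos(p₁·p₂) ≈ 1.341 rad (76.8°). The total great-circle distance is δ·R ≈ 1.341 × 6371 ≈ 8541 km, so the target fraction is f = 1200/8541 ≈ 0.141.
Interpolate at f ≈ 0.141 with slerp weights a = sin((1−f)δ)/sin δ ≈ 0.938, b = sin(fδ)/sin δ ≈ 0.192.
p = a·p₁ + b·p₂ ≈ (-0.487, -0.067, 0.871); φ = arcsin(p_z) ≈ 60.55°, λ = atan2(p_y, p_x) ≈ -172.14°.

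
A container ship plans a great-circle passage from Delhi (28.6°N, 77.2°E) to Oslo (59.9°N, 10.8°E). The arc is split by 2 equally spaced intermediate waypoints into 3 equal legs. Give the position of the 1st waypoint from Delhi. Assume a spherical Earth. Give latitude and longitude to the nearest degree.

≈ 43°N, 63°E

Write both endpoints as unit vectors p₁, p₂ with components (cos φ cos λ, cos φ sin λ, sin φ).
The central angle between the endpoints is δ = arccos(p₁·p₂) ≈ 0.939 rad (53.8°).
Interpolate at f = 1/3 with slerp weights a = sin((1−f)δ)/sin δ ≈ 0.726, b = sin(fδ)/sin δ ≈ 0.382.
p = a·p₁ + b·p₂ ≈ (0.329, 0.658, 0.678); φ = arcsin(p_z) ≈ 42.66°, λ = atan2(p_y, p_x) ≈ 63.40°.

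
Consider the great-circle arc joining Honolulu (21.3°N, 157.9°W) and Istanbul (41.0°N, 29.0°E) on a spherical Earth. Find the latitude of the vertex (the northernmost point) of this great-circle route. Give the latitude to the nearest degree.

The great circle lies in the plane with unit normal n̂ = (p₁ × p₂)/|p₁ × p₂|.
Here n̂_z ≈ -0.095; the vertex latitude is φ_max = arccos|n̂_z| ≈ 84.5°.

≈ 85°N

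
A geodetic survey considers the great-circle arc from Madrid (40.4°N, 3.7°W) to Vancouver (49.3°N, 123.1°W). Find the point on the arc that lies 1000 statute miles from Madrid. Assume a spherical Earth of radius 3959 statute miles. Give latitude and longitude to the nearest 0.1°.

Write both endpoints as unit vectors p₁, p₂ with components (cos φ cos λ, cos φ sin λ, sin φ).
The central angle between the endpoints is δ = arccos(p₁·p₂) ≈ 1.321 rad (75.7°). The total great-circle distance is δ·R ≈ 1.321 × 3959 ≈ 5228 mi, so the target fraction is f = 1000/5228 ≈ 0.191.
Interpolate at f ≈ 0.191 with slerp weights a = sin((1−f)δ)/sin δ ≈ 0.904, b = sin(fδ)/sin δ ≈ 0.258.
p = a·p₁ + b·p₂ ≈ (0.595, -0.185, 0.782); φ = arcsin(p_z) ≈ 51.42°, λ = atan2(p_y, p_x) ≈ -17.29°.

≈ (51.4°N, 17.3°W)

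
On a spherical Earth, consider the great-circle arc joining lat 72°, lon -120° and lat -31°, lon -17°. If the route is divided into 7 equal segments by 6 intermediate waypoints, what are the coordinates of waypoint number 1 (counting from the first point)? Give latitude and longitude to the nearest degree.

≈ lat 65°, lon -73°

The haversine formula gives a central angle δ ≈ 2.152 rad (123.3°) between the endpoints.
Interpolate at f = 1/7 with slerp weights a = sin((1−f)δ)/sin δ ≈ 1.152, b = sin(fδ)/sin δ ≈ 0.362.
p = a·p₁ + b·p₂ ≈ (0.119, -0.399, 0.909); φ = arcsin(p_z) ≈ 65.39°, λ = atan2(p_y, p_x) ≈ -73.41°.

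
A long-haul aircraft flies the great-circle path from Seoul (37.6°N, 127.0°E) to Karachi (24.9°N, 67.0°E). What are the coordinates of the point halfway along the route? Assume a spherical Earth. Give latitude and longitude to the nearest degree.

From cos δ = sin φ₁ sin φ₂ + cos φ₁ cos φ₂ cos Δλ, the central angle is δ ≈ 0.907 rad (52.0°).
Interpolate at f = 1/2 with slerp weights a = sin((1−f)δ)/sin δ ≈ 0.556, b = sin(fδ)/sin δ ≈ 0.556.
p = a·p₁ + b·p₂ ≈ (-0.068, 0.816, 0.574); φ = arcsin(p_z) ≈ 35.00°, λ = atan2(p_y, p_x) ≈ 94.77°.

≈ 35°N, 95°E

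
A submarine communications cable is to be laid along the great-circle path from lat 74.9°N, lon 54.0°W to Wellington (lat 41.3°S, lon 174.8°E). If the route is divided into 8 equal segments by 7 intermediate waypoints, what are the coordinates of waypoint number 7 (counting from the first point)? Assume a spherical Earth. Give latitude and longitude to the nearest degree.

≈ lat 24°S, lon 179°W

The haversine formula gives a central angle δ ≈ 2.444 rad (140.0°) between the endpoints.
Interpolate at f = 7/8 with slerp weights a = sin((1−f)δ)/sin δ ≈ 0.468, b = sin(fδ)/sin δ ≈ 1.312.
p = a·p₁ + b·p₂ ≈ (-0.910, -0.009, -0.414); φ = arcsin(p_z) ≈ -24.47°, λ = atan2(p_y, p_x) ≈ -179.42°.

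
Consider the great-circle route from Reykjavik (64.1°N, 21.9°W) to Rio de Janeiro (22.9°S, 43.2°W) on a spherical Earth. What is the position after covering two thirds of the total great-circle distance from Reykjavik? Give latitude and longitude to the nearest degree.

≈ 6°N, 39°W

Write both endpoints as unit vectors p₁, p₂ with components (cos φ cos λ, cos φ sin λ, sin φ).
The central angle between the endpoints is δ = arccos(p₁·p₂) ≈ 1.546 rad (88.6°).
Interpolate at f = 2/3 with slerp weights a = sin((1−f)δ)/sin δ ≈ 0.493, b = sin(fδ)/sin δ ≈ 0.858.
p = a·p₁ + b·p₂ ≈ (0.776, -0.621, 0.110); φ = arcsin(p_z) ≈ 6.29°, λ = atan2(p_y, p_x) ≈ -38.69°.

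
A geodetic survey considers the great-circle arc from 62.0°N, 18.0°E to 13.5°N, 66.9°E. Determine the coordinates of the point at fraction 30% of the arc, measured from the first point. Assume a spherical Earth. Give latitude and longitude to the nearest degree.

Convert each endpoint to a unit vector on the sphere (x = cos φ cos λ, y = cos φ sin λ, z = sin φ).
The central angle between the endpoints is δ = arccos(p₁·p₂) ≈ 1.040 rad (59.6°).
Interpolate at f = 0.30 with slerp weights a = sin((1−f)δ)/sin δ ≈ 0.772, b = sin(fδ)/sin δ ≈ 0.356.
p = a·p₁ + b·p₂ ≈ (0.480, 0.430, 0.764); φ = arcsin(p_z) ≈ 49.85°, λ = atan2(p_y, p_x) ≈ 41.86°.

≈ 50°N, 42°E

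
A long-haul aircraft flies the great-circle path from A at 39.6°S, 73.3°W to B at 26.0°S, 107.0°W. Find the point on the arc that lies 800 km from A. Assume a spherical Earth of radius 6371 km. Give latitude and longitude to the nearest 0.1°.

The haversine formula gives a central angle δ ≈ 0.544 rad (31.2°) between the endpoints. The total great-circle distance is δ·R ≈ 0.544 × 6371 ≈ 3467 km, so the target fraction is f = 800/3467 ≈ 0.231.
Interpolate at f ≈ 0.231 with slerp weights a = sin((1−f)δ)/sin δ ≈ 0.785, b = sin(fδ)/sin δ ≈ 0.242.
p = a·p₁ + b·p₂ ≈ (0.110, -0.787, -0.607); φ = arcsin(p_z) ≈ -37.34°, λ = atan2(p_y, p_x) ≈ -82.03°.

≈ 37.3°S, 82.0°W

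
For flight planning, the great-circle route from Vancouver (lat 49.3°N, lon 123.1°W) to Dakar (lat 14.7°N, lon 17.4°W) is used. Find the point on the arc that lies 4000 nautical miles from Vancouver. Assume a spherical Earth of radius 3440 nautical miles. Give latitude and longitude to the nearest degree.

≈ lat 31°N, lon 33°W

Convert each endpoint to a unit vector on the sphere (x = cos φ cos λ, y = cos φ sin λ, z = sin φ).
The central angle between the endpoints is δ = arccos(p₁·p₂) ≈ 1.549 rad (88.8°). The total great-circle distance is δ·R ≈ 1.549 × 3440 ≈ 5329 nmi, so the target fraction is f = 4000/5329 ≈ 0.751.
Interpolate at f ≈ 0.751 with slerp weights a = sin((1−f)δ)/sin δ ≈ 0.377, b = sin(fδ)/sin δ ≈ 0.918.
p = a·p₁ + b·p₂ ≈ (0.713, -0.471, 0.519); φ = arcsin(p_z) ≈ 31.24°, λ = atan2(p_y, p_x) ≈ -33.46°.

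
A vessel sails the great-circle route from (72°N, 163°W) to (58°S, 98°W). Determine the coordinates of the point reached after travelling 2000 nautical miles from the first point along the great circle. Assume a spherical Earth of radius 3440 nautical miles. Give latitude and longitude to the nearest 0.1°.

From cos δ = sin φ₁ sin φ₂ + cos φ₁ cos φ₂ cos Δλ, the central angle is δ ≈ 2.400 rad (137.5°). The total great-circle distance is δ·R ≈ 2.400 × 3440 ≈ 8256 nmi, so the target fraction is f = 2000/8256 ≈ 0.242.
Interpolate at f ≈ 0.242 with slerp weights a = sin((1−f)δ)/sin δ ≈ 1.435, b = sin(fδ)/sin δ ≈ 0.813.
p = a·p₁ + b·p₂ ≈ (-0.484, -0.556, 0.675); φ = arcsin(p_z) ≈ 42.49°, λ = atan2(p_y, p_x) ≈ -131.03°.

≈ (42.5°N, 131.0°W)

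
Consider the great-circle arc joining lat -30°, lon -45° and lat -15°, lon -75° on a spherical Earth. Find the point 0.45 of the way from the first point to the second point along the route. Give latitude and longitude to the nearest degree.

≈ lat -24°, lon -59°

Convert each endpoint to a unit vector on the sphere (x = cos φ cos λ, y = cos φ sin λ, z = sin φ).
The central angle between the endpoints is δ = arccos(p₁·p₂) ≈ 0.547 rad (31.4°).
Interpolate at f = 0.45 with slerp weights a = sin((1−f)δ)/sin δ ≈ 0.570, b = sin(fδ)/sin δ ≈ 0.469.
p = a·p₁ + b·p₂ ≈ (0.466, -0.786, -0.406); φ = arcsin(p_z) ≈ -23.96°, λ = atan2(p_y, p_x) ≈ -59.34°.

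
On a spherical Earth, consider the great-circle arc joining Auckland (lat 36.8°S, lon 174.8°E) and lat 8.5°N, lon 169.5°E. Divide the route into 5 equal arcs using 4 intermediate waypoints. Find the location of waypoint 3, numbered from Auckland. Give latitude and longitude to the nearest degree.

The haversine formula gives a central angle δ ≈ 0.795 rad (45.6°) between the endpoints.
Interpolate at f = 3/5 with slerp weights a = sin((1−f)δ)/sin δ ≈ 0.438, b = sin(fδ)/sin δ ≈ 0.643.
p = a·p₁ + b·p₂ ≈ (-0.975, 0.148, -0.167); φ = arcsin(p_z) ≈ -9.63°, λ = atan2(p_y, p_x) ≈ 171.38°.

≈ lat 10°S, lon 171°E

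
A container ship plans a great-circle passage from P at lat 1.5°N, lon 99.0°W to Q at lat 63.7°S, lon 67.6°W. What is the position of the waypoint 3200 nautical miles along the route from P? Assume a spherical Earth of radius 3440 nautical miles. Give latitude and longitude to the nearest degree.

≈ lat 50°S, lon 81°W

Convert each endpoint to a unit vector on the sphere (x = cos φ cos λ, y = cos φ sin λ, z = sin φ).
The central angle between the endpoints is δ = arccos(p₁·p₂) ≈ 1.208 rad (69.2°). The total great-circle distance is δ·R ≈ 1.208 × 3440 ≈ 4157 nmi, so the target fraction is f = 3200/4157 ≈ 0.770.
Interpolate at f ≈ 0.770 with slerp weights a = sin((1−f)δ)/sin δ ≈ 0.294, b = sin(fδ)/sin δ ≈ 0.857.
p = a·p₁ + b·p₂ ≈ (0.099, -0.641, -0.761); φ = arcsin(p_z) ≈ -49.56°, λ = atan2(p_y, p_x) ≈ -81.23°.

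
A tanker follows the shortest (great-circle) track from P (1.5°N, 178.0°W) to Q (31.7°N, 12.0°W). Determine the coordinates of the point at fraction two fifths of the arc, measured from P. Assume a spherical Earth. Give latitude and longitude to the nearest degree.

Convert each endpoint to a unit vector on the sphere (x = cos φ cos λ, y = cos φ sin λ, z = sin φ).
The central angle between the endpoints is δ = arccos(p₁·p₂) ≈ 2.518 rad (144.2°).
Interpolate at f = 2/5 with slerp weights a = sin((1−f)δ)/sin δ ≈ 1.708, b = sin(fδ)/sin δ ≈ 1.446.
p = a·p₁ + b·p₂ ≈ (-0.503, -0.315, 0.805); φ = arcsin(p_z) ≈ 53.59°, λ = atan2(p_y, p_x) ≈ -147.90°.

≈ (54°N, 148°W)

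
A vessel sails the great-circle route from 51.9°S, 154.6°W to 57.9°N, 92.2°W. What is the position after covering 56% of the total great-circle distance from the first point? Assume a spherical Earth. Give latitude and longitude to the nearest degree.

Convert each endpoint to a unit vector on the sphere (x = cos φ cos λ, y = cos φ sin λ, z = sin φ).
The central angle between the endpoints is δ = arccos(p₁·p₂) ≈ 2.111 rad (121.0°).
Interpolate at f = 0.56 with slerp weights a = sin((1−f)δ)/sin δ ≈ 0.934, b = sin(fδ)/sin δ ≈ 1.080.
p = a·p₁ + b·p₂ ≈ (-0.543, -0.821, 0.179); φ = arcsin(p_z) ≈ 10.32°, λ = atan2(p_y, p_x) ≈ -123.49°.

≈ 10°N, 123°W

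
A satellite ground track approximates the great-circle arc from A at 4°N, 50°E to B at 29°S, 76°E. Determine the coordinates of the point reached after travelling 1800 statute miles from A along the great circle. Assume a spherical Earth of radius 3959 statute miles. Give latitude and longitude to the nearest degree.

Convert each endpoint to a unit vector on the sphere (x = cos φ cos λ, y = cos φ sin λ, z = sin φ).
The central angle between the endpoints is δ = arccos(p₁·p₂) ≈ 0.722 rad (41.4°). The total great-circle distance is δ·R ≈ 0.722 × 3959 ≈ 2859 mi, so the target fraction is f = 1800/2859 ≈ 0.630.
Interpolate at f ≈ 0.630 with slerp weights a = sin((1−f)δ)/sin δ ≈ 0.400, b = sin(fδ)/sin δ ≈ 0.664.
p = a·p₁ + b·p₂ ≈ (0.397, 0.869, -0.294); φ = arcsin(p_z) ≈ -17.11°, λ = atan2(p_y, p_x) ≈ 65.46°.

≈ 17°S, 65°E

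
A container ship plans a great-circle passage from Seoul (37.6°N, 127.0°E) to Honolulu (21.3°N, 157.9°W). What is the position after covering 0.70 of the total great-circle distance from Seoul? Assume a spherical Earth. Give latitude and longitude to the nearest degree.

≈ 31°N, 177°W

Convert each endpoint to a unit vector on the sphere (x = cos φ cos λ, y = cos φ sin λ, z = sin φ).
The central angle between the endpoints is δ = arccos(p₁·p₂) ≈ 1.147 rad (65.7°).
Interpolate at f = 0.70 with slerp weights a = sin((1−f)δ)/sin δ ≈ 0.370, b = sin(fδ)/sin δ ≈ 0.789.
p = a·p₁ + b·p₂ ≈ (-0.858, -0.042, 0.512); φ = arcsin(p_z) ≈ 30.83°, λ = atan2(p_y, p_x) ≈ -177.17°.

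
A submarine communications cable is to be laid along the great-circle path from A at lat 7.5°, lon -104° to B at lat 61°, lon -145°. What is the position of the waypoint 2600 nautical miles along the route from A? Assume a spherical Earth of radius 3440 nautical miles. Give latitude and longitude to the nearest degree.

Convert each endpoint to a unit vector on the sphere (x = cos φ cos λ, y = cos φ sin λ, z = sin φ).
The central angle between the endpoints is δ = arccos(p₁·p₂) ≈ 1.074 rad (61.5°). The total great-circle distance is δ·R ≈ 1.074 × 3440 ≈ 3693 nmi, so the target fraction is f = 2600/3693 ≈ 0.704.
Interpolate at f ≈ 0.704 with slerp weights a = sin((1−f)δ)/sin δ ≈ 0.356, b = sin(fδ)/sin δ ≈ 0.780.
p = a·p₁ + b·p₂ ≈ (-0.395, -0.559, 0.729); φ = arcsin(p_z) ≈ 46.80°, λ = atan2(p_y, p_x) ≈ -125.26°.

≈ lat 47°, lon -125°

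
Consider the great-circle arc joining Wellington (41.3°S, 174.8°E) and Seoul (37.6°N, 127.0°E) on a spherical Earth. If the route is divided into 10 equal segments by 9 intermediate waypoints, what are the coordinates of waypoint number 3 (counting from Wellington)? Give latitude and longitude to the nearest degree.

≈ 18°S, 158°E

The haversine formula gives a central angle δ ≈ 1.574 rad (90.2°) between the endpoints.
Interpolate at f = 3/10 with slerp weights a = sin((1−f)δ)/sin δ ≈ 0.892, b = sin(fδ)/sin δ ≈ 0.455.
p = a·p₁ + b·p₂ ≈ (-0.884, 0.348, -0.311); φ = arcsin(p_z) ≈ -18.13°, λ = atan2(p_y, p_x) ≈ 158.49°.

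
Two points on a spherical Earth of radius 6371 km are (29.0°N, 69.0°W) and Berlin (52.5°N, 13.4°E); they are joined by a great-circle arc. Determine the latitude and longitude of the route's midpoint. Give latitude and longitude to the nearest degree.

≈ (49°N, 37°W)

Convert each endpoint to a unit vector on the sphere (x = cos φ cos λ, y = cos φ sin λ, z = sin φ).
The central angle between the endpoints is δ = arccos(p₁·p₂) ≈ 1.098 rad (62.9°).
Interpolate at f = 1/2 with slerp weights a = sin((1−f)δ)/sin δ ≈ 0.586, b = sin(fδ)/sin δ ≈ 0.586.
p = a·p₁ + b·p₂ ≈ (0.531, -0.396, 0.749); φ = arcsin(p_z) ≈ 48.53°, λ = atan2(p_y, p_x) ≈ -36.72°.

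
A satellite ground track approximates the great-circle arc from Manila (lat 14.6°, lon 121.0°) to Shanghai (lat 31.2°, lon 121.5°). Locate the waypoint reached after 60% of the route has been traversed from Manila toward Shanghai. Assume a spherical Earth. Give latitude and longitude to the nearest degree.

≈ lat 25°, lon 121°

Write both endpoints as unit vectors p₁, p₂ with components (cos φ cos λ, cos φ sin λ, sin φ).
The central angle between the endpoints is δ = arccos(p₁·p₂) ≈ 0.290 rad (16.6°).
Interpolate at f = 0.60 with slerp weights a = sin((1−f)δ)/sin δ ≈ 0.405, b = sin(fδ)/sin δ ≈ 0.605.
p = a·p₁ + b·p₂ ≈ (-0.472, 0.777, 0.416); φ = arcsin(p_z) ≈ 24.56°, λ = atan2(p_y, p_x) ≈ 121.28°.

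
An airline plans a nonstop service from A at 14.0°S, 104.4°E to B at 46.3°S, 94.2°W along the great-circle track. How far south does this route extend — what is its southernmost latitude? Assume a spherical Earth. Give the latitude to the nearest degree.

The great circle lies in the plane with unit normal n̂ = (p₁ × p₂)/|p₁ × p₂|.
Here n̂_z ≈ +0.241; the vertex latitude is φ_max = arccos|n̂_z| ≈ 76.1°.

≈ 76°S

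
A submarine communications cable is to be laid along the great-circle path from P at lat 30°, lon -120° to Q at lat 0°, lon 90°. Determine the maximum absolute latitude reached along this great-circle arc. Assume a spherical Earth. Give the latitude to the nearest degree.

≈ 49°

The great circle lies in the plane with unit normal n̂ = (p₁ × p₂)/|p₁ × p₂|.
Here n̂_z ≈ -0.655; the vertex latitude is φ_max = arccos|n̂_z| ≈ 49.1°.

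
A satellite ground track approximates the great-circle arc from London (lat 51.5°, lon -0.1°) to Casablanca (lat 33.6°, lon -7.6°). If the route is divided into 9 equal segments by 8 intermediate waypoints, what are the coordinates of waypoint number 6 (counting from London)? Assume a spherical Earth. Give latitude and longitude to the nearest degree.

Write both endpoints as unit vectors p₁, p₂ with components (cos φ cos λ, cos φ sin λ, sin φ).
The central angle between the endpoints is δ = arccos(p₁·p₂) ≈ 0.327 rad (18.7°).
Interpolate at f = 6/9 with slerp weights a = sin((1−f)δ)/sin δ ≈ 0.339, b = sin(fδ)/sin δ ≈ 0.673.
p = a·p₁ + b·p₂ ≈ (0.767, -0.075, 0.638); φ = arcsin(p_z) ≈ 39.62°, λ = atan2(p_y, p_x) ≈ -5.55°.

≈ lat 40°, lon -6°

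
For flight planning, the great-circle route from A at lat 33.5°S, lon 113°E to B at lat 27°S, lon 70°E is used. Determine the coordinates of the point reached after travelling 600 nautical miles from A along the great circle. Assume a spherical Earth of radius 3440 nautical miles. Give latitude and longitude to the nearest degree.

The haversine formula gives a central angle δ ≈ 0.653 rad (37.4°) between the endpoints. The total great-circle distance is δ·R ≈ 0.653 × 3440 ≈ 2248 nmi, so the target fraction is f = 600/2248 ≈ 0.267.
Interpolate at f ≈ 0.267 with slerp weights a = sin((1−f)δ)/sin δ ≈ 0.758, b = sin(fδ)/sin δ ≈ 0.285.
p = a·p₁ + b·p₂ ≈ (-0.160, 0.821, -0.548); φ = arcsin(p_z) ≈ -33.23°, λ = atan2(p_y, p_x) ≈ 101.03°.

≈ lat 33°S, lon 101°E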